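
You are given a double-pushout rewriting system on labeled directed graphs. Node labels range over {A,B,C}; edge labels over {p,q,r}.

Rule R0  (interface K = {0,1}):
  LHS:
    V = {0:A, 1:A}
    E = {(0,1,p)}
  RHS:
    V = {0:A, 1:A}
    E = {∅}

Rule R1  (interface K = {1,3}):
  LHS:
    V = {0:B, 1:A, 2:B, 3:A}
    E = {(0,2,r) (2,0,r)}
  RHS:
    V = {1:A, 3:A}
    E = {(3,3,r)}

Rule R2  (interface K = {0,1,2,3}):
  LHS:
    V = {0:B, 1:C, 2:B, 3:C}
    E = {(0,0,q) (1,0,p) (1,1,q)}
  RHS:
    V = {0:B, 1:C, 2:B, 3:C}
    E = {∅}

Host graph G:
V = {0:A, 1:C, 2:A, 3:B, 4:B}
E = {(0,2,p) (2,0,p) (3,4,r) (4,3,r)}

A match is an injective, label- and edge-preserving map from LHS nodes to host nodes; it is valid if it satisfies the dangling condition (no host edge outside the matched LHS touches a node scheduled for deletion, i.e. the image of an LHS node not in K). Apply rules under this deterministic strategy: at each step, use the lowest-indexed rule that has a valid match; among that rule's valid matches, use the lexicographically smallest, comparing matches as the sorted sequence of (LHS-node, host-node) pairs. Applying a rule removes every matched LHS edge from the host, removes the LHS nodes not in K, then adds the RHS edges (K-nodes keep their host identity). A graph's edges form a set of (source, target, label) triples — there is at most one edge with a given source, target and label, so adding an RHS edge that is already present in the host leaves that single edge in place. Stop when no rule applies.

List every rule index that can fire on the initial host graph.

Answer: [R0,R1]

Rewrite trace:
R0: 2 valid matches — {0↦0, 1↦2}, {0↦2, 1↦0}
R1: 4 valid matches — {0↦3, 1↦0, 2↦4, 3↦2}, {0↦3, 1↦2, 2↦4, 3↦0}, {0↦4, 1↦0, 2↦3, 3↦2} (+1 more)
R2: no valid match — LHS pattern not found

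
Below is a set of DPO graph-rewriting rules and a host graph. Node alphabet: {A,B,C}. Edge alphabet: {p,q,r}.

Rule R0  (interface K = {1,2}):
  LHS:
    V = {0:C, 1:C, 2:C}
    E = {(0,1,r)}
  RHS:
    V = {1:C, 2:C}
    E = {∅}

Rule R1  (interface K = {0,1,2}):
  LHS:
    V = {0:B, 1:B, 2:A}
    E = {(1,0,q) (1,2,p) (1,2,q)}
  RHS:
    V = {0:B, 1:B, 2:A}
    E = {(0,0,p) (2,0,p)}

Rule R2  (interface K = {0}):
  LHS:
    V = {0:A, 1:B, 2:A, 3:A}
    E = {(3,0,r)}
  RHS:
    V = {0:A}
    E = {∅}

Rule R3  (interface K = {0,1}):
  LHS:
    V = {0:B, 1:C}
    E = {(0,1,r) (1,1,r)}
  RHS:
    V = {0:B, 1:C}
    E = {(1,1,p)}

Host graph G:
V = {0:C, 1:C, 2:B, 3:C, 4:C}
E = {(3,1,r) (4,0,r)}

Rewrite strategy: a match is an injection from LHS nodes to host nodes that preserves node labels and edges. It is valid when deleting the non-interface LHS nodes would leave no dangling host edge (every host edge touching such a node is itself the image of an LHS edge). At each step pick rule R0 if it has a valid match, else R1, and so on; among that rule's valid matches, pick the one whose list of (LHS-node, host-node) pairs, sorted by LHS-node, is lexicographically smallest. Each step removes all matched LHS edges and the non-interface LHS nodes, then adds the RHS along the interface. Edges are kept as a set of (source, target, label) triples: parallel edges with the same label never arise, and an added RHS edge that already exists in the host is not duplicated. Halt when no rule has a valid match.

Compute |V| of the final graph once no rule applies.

[0] host  ⇒  5 nodes, 2 edges  {3-r->1 4-r->0}
[1] R0 @ {0↦3, 1↦1, 2↦0}  ⇒  4 nodes, 1 edges  {4-r->0}
[2] R0 @ {0↦4, 1↦0, 2↦1}  ⇒  3 nodes, 0 edges  {∅}
normal form: no rule applies after step 2
NF nodes: {0:C, 1:C, 2:B}

Answer: 3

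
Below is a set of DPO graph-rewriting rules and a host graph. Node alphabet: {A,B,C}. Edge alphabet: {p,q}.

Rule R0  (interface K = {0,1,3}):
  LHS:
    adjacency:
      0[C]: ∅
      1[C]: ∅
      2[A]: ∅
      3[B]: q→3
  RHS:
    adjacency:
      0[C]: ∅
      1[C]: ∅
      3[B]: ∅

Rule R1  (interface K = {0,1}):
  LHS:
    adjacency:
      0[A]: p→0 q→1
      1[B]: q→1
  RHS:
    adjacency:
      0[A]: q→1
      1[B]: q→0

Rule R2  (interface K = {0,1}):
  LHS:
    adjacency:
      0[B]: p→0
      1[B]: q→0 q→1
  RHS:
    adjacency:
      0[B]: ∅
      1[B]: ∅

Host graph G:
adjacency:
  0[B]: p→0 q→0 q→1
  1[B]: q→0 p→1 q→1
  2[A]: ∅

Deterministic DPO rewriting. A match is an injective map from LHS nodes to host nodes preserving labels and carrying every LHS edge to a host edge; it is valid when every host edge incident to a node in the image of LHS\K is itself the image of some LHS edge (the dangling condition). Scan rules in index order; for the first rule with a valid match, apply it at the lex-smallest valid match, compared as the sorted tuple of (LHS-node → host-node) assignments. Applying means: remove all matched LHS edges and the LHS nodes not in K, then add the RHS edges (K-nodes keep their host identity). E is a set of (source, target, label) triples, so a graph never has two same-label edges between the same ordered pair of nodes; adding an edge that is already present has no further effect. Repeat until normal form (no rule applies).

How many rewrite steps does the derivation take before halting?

[0] host  ⇒  3 nodes, 6 edges  {0-p->0 0-q->0 0-q->1 1-q->0 1-p->1 1-q->1}
[1] R2 @ {0↦0, 1↦1}  ⇒  3 nodes, 3 edges  {0-q->0 0-q->1 1-p->1}
[2] R2 @ {0↦1, 1↦0}  ⇒  3 nodes, 0 edges  {∅}
final graph: no rule applies after step 2

Answer: 2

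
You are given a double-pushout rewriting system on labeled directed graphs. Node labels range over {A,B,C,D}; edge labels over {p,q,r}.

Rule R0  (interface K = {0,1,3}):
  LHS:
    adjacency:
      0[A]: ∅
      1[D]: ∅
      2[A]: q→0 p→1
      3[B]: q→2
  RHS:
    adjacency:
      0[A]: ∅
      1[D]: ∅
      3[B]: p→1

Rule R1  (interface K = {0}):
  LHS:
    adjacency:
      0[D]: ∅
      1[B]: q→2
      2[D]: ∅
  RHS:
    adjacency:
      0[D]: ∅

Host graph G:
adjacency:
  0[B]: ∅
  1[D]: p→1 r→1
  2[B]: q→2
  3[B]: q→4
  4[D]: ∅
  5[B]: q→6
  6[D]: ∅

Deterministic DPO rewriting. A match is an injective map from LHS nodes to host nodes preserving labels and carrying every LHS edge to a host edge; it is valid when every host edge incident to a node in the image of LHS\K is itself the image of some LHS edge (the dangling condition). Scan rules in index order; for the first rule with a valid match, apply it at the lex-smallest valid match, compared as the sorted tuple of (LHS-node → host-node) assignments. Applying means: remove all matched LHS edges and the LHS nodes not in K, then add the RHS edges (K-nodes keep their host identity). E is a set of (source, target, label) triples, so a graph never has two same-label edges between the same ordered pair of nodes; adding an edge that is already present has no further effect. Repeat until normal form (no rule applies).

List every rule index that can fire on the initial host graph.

Answer: [R1]

Derivation:
R0: no valid match — LHS pattern not found
R1: 4 valid matches — {0↦1, 1↦3, 2↦4}, {0↦1, 1↦5, 2↦6}, {0↦4, 1↦5, 2↦6} (+1 more)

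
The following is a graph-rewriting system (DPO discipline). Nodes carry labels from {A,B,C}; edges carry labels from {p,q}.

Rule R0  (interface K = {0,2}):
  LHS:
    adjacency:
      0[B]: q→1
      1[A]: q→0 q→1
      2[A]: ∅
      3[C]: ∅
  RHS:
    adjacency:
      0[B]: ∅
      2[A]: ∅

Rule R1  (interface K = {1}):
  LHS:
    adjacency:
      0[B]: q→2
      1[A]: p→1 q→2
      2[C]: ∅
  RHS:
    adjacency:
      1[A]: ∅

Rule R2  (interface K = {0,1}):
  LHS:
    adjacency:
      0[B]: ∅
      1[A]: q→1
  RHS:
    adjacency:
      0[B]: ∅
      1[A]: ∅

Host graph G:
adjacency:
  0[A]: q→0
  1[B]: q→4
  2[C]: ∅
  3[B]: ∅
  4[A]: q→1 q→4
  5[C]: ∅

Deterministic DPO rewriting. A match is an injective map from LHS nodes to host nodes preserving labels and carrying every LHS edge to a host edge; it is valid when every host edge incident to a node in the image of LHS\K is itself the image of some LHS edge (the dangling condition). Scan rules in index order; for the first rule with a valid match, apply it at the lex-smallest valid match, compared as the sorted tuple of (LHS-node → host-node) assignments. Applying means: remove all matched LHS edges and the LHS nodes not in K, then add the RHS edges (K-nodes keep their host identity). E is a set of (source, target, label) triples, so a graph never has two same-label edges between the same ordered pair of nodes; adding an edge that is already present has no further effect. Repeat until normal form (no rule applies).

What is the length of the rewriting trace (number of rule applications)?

Answer: 2

Derivation:
[0] host  ⇒  6 nodes, 4 edges  {0-q->0 1-q->4 4-q->1 4-q->4}
[1] R0 @ {0↦1, 1↦4, 2↦0, 3↦2}  ⇒  4 nodes, 1 edges  {0-q->0}
[2] R2 @ {0↦1, 1↦0}  ⇒  4 nodes, 0 edges  {∅}
normal form: no rule applies after step 2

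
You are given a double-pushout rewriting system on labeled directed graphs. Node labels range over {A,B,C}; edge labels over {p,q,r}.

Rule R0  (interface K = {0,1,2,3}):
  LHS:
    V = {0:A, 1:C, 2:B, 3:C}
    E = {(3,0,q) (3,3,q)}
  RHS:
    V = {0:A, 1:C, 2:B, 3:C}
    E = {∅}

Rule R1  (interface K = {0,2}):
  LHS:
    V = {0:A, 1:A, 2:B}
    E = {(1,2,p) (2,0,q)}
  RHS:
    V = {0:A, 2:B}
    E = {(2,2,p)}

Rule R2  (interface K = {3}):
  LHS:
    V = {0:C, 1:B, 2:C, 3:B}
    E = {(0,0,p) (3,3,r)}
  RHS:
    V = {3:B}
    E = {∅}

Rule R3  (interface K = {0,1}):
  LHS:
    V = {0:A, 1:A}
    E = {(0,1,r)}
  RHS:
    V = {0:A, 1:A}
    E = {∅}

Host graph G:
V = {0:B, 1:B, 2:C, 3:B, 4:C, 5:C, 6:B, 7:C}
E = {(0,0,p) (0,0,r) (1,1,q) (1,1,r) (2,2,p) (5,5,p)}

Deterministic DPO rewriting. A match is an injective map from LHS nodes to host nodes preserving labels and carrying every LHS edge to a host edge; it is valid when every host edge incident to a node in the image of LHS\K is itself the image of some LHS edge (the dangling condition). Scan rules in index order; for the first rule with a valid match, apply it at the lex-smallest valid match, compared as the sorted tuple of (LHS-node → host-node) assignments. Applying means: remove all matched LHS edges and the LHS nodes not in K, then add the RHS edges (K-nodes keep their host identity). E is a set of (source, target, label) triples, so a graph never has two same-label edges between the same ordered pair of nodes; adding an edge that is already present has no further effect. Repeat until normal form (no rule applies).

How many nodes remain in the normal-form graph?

Answer: 2

Steps:
initial: |V|=8 |E|=6  E = 0-p->0 0-r->0 1-q->1 1-r->1 2-p->2 5-p->5
step 1: apply R2 at {0↦2, 1↦3, 2↦4, 3↦0}  → |V|=5 |E|=4  E = 0-p->0 1-q->1 1-r->1 5-p->5
step 2: apply R2 at {0↦5, 1↦6, 2↦7, 3↦1}  → |V|=2 |E|=2  E = 0-p->0 1-q->1
final graph: no rule applies after step 2
NF nodes: {0:B, 1:B}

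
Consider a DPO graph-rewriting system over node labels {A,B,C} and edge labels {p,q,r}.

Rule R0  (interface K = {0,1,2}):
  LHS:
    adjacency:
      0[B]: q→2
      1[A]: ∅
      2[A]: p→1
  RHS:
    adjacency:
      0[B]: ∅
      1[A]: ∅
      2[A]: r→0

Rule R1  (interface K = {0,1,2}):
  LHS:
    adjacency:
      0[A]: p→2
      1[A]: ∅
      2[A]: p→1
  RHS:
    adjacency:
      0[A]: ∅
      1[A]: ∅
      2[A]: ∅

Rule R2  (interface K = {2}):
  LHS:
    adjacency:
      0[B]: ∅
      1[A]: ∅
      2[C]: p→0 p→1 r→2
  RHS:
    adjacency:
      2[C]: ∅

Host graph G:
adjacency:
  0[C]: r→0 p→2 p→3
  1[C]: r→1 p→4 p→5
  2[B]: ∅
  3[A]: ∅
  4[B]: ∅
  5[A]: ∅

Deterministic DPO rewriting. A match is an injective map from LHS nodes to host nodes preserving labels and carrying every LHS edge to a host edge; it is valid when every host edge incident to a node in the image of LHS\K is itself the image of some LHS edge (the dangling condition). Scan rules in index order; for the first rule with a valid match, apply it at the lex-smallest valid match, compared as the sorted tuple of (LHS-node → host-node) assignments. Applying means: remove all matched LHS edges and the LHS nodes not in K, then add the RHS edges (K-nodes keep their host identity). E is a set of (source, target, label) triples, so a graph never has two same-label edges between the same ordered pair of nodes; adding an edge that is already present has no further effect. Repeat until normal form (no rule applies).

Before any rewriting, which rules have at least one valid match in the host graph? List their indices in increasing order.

Answer: [R2]

Steps:
R0: no valid match — LHS pattern not found
R1: no valid match — LHS pattern not found
R2: 2 valid matches — {0↦2, 1↦3, 2↦0}, {0↦4, 1↦5, 2↦1}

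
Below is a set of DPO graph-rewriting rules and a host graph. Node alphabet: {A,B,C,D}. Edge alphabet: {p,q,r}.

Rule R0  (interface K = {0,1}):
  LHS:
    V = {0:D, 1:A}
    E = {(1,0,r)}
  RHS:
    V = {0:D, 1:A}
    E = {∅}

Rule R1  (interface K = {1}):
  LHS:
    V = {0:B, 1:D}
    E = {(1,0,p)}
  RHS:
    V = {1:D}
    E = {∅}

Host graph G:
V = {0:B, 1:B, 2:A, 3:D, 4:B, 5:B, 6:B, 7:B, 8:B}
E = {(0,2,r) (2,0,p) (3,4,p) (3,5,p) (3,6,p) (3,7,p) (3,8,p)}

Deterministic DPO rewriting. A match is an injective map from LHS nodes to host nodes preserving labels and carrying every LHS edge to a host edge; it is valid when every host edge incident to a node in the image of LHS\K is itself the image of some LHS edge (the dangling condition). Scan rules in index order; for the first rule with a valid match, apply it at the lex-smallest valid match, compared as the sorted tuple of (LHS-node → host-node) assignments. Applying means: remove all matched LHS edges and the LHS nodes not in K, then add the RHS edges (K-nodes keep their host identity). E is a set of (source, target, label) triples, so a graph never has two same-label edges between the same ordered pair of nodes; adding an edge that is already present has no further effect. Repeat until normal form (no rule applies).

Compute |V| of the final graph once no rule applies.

initial: |V|=9 |E|=7  E = 0-r->2 2-p->0 3-p->4 3-p->5 3-p->6 3-p->7 3-p->8
step 1: apply R1 at {0↦4, 1↦3}  → |V|=8 |E|=6  E = 0-r->2 2-p->0 3-p->5 3-p->6 3-p->7 3-p->8
step 2: apply R1 at {0↦5, 1↦3}  → |V|=7 |E|=5  E = 0-r->2 2-p->0 3-p->6 3-p->7 3-p->8
step 3: apply R1 at {0↦6, 1↦3}  → |V|=6 |E|=4  E = 0-r->2 2-p->0 3-p->7 3-p->8
step 4: apply R1 at {0↦7, 1↦3}  → |V|=5 |E|=3  E = 0-r->2 2-p->0 3-p->8
step 5: apply R1 at {0↦8, 1↦3}  → |V|=4 |E|=2  E = 0-r->2 2-p->0
final graph: no rule applies after step 5
NF nodes: {0:B, 1:B, 2:A, 3:D}

Answer: 4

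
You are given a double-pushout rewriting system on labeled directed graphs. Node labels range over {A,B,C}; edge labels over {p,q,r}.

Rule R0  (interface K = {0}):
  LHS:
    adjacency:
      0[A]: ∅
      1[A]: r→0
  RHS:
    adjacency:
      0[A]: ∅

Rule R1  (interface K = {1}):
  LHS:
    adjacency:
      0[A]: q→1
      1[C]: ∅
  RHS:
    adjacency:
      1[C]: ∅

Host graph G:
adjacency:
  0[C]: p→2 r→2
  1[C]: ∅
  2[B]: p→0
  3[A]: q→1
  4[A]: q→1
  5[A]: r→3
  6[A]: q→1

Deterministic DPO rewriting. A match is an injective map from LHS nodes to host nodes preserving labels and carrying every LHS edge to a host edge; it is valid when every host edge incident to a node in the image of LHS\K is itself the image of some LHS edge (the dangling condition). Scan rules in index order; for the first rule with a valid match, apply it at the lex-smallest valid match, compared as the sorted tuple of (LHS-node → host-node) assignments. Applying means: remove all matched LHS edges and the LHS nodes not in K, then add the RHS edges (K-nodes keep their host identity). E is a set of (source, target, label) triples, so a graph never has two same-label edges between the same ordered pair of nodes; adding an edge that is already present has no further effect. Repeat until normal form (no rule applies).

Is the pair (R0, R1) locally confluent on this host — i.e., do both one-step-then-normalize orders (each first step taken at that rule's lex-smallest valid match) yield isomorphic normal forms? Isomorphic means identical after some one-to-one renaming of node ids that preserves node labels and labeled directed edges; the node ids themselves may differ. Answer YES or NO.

Answer: YES

Derivation:
branch R0-first: apply at {0↦3, 1↦5} → |E|=6, then 3 more step(s) → NF |V|=3 |E|=3 V={0:C, 1:C, 2:B} E=0-p->2 0-r->2 2-p->0
branch R1-first: apply at {0↦4, 1↦1} → |E|=6, then 3 more step(s) → NF |V|=3 |E|=3 V={0:C, 1:C, 2:B} E=0-p->2 0-r->2 2-p->0
graphs isomorphic (equal up to label-preserving node renaming)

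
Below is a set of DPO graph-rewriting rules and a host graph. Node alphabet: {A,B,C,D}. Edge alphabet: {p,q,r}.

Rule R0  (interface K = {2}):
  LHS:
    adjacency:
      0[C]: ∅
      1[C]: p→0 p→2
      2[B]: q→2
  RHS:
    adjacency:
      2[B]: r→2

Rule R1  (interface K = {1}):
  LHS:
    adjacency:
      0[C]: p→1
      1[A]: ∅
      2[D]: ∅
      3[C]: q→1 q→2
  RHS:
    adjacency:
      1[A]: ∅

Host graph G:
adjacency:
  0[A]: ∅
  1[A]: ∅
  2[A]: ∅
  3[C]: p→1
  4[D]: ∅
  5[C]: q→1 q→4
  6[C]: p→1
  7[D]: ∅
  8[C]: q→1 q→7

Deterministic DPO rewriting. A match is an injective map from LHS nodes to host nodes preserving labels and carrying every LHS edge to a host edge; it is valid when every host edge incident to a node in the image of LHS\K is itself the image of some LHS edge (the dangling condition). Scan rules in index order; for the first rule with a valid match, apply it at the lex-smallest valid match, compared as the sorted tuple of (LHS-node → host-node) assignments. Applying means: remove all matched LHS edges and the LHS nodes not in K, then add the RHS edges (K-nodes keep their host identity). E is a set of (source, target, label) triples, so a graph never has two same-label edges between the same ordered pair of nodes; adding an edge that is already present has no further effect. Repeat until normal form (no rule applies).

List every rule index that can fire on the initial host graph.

Answer: [R1]

Steps:
R0: no valid match — LHS pattern not found
R1: 4 valid matches — {0↦3, 1↦1, 2↦4, 3↦5}, {0↦3, 1↦1, 2↦7, 3↦8}, {0↦6, 1↦1, 2↦4, 3↦5} (+1 more)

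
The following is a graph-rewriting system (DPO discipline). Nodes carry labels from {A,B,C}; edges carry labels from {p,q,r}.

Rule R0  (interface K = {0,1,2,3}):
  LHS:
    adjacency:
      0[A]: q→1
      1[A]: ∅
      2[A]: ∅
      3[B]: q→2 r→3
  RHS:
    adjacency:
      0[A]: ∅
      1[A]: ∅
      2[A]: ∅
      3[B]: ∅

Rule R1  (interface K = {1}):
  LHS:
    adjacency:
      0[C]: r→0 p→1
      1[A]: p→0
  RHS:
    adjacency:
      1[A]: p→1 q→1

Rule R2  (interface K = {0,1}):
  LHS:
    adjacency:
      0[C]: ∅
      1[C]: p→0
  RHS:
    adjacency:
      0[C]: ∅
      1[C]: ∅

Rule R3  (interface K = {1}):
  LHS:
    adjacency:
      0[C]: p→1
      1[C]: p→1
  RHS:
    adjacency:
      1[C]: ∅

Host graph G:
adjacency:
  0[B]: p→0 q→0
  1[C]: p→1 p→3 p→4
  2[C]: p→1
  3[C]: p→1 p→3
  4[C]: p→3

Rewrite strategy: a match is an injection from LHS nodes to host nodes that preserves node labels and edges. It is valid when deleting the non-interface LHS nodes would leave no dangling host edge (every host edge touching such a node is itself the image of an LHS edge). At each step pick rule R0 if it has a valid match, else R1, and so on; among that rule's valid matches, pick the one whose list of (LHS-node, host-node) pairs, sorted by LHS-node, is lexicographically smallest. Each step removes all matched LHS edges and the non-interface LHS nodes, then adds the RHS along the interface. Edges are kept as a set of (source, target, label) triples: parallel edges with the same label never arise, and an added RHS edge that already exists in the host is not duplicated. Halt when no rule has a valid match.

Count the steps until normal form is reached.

initial: |V|=5 |E|=9  E = 0-p->0 0-q->0 1-p->1 1-p->3 1-p->4 2-p->1 3-p->1 3-p->3 4-p->3
step 1: apply R2 at {0↦1, 1↦2}  → |V|=5 |E|=8  E = 0-p->0 0-q->0 1-p->1 1-p->3 1-p->4 3-p->1 3-p->3 4-p->3
step 2: apply R2 at {0↦1, 1↦3}  → |V|=5 |E|=7  E = 0-p->0 0-q->0 1-p->1 1-p->3 1-p->4 3-p->3 4-p->3
step 3: apply R2 at {0↦3, 1↦1}  → |V|=5 |E|=6  E = 0-p->0 0-q->0 1-p->1 1-p->4 3-p->3 4-p->3
step 4: apply R2 at {0↦3, 1↦4}  → |V|=5 |E|=5  E = 0-p->0 0-q->0 1-p->1 1-p->4 3-p->3
step 5: apply R2 at {0↦4, 1↦1}  → |V|=5 |E|=4  E = 0-p->0 0-q->0 1-p->1 3-p->3
halt: no rule applies after step 5

Answer: 5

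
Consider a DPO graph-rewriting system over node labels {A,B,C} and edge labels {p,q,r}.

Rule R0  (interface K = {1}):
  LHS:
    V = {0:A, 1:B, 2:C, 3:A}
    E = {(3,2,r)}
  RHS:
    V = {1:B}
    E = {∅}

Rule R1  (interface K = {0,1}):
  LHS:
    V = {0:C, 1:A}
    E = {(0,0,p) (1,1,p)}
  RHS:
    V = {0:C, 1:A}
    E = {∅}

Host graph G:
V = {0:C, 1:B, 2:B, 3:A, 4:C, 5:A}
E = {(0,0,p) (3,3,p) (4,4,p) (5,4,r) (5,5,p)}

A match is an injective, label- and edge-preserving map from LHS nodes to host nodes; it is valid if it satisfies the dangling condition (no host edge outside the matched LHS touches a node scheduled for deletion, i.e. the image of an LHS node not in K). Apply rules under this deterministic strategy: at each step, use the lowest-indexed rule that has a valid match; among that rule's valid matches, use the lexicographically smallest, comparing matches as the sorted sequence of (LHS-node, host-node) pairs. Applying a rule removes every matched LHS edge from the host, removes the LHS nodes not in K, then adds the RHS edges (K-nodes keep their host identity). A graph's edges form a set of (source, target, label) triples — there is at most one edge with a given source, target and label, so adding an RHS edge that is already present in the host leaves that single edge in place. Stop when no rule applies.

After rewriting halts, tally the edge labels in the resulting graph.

Answer: (no edges)

Rewrite trace:
start.  V:6 E:5  edges: 0-p->0 3-p->3 4-p->4 5-r->4 5-p->5
1. fire R1 via {0↦0, 1↦3}  →  V:6 E:3  edges: 4-p->4 5-r->4 5-p->5
2. fire R1 via {0↦4, 1↦5}  →  V:6 E:1  edges: 5-r->4
3. fire R0 via {0↦3, 1↦1, 2↦4, 3↦5}  →  V:3 E:0  edges: ∅
halt: no rule applies after step 3
NF edges: []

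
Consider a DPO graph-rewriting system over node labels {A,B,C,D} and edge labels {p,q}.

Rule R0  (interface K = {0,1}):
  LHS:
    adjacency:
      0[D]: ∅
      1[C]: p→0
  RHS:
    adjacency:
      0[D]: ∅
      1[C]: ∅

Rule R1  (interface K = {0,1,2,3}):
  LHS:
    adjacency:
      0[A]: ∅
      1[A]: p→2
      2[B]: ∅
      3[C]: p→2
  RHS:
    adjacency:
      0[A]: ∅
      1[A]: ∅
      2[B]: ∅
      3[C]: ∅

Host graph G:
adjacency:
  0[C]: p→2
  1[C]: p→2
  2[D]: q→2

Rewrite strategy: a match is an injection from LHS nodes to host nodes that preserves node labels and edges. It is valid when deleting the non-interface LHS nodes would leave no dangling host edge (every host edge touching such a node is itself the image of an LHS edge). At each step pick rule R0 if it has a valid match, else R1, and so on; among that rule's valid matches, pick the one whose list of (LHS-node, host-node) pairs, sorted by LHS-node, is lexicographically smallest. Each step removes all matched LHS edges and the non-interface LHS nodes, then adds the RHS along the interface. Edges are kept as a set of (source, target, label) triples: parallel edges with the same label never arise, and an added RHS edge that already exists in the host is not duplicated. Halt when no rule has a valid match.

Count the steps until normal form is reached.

[0] host  ⇒  3 nodes, 3 edges  {0-p->2 1-p->2 2-q->2}
[1] R0 @ {0↦2, 1↦0}  ⇒  3 nodes, 2 edges  {1-p->2 2-q->2}
[2] R0 @ {0↦2, 1↦1}  ⇒  3 nodes, 1 edges  {2-q->2}
final graph: no rule applies after step 2

Answer: 2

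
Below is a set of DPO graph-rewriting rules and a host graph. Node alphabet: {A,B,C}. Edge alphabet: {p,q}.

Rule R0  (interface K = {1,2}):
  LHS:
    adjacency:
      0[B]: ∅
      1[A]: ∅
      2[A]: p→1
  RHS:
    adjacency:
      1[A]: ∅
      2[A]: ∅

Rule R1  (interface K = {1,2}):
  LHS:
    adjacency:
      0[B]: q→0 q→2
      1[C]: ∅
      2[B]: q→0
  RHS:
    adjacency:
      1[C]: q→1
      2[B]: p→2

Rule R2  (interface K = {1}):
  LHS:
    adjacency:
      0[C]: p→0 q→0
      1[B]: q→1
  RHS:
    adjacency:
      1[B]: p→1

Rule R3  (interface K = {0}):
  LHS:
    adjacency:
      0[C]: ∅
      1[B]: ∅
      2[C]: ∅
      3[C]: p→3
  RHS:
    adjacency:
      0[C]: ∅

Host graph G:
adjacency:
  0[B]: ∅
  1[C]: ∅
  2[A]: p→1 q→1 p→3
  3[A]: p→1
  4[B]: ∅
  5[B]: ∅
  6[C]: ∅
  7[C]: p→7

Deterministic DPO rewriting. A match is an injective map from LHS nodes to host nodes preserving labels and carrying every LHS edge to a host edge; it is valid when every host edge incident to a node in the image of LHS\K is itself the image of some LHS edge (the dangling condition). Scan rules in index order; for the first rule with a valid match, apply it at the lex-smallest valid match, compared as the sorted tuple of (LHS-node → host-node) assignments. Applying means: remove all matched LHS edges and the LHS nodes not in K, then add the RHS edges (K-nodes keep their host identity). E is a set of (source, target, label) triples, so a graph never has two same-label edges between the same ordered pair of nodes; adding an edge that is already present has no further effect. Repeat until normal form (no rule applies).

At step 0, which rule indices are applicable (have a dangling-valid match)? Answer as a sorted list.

R0: 3 valid matches — {0↦0, 1↦3, 2↦2}, {0↦4, 1↦3, 2↦2}, {0↦5, 1↦3, 2↦2}
R1: no valid match — LHS pattern not found
R2: no valid match — LHS pattern not found
R3: 3 valid matches — {0↦1, 1↦0, 2↦6, 3↦7}, {0↦1, 1↦4, 2↦6, 3↦7}, {0↦1, 1↦5, 2↦6, 3↦7}

Answer: [R0,R3]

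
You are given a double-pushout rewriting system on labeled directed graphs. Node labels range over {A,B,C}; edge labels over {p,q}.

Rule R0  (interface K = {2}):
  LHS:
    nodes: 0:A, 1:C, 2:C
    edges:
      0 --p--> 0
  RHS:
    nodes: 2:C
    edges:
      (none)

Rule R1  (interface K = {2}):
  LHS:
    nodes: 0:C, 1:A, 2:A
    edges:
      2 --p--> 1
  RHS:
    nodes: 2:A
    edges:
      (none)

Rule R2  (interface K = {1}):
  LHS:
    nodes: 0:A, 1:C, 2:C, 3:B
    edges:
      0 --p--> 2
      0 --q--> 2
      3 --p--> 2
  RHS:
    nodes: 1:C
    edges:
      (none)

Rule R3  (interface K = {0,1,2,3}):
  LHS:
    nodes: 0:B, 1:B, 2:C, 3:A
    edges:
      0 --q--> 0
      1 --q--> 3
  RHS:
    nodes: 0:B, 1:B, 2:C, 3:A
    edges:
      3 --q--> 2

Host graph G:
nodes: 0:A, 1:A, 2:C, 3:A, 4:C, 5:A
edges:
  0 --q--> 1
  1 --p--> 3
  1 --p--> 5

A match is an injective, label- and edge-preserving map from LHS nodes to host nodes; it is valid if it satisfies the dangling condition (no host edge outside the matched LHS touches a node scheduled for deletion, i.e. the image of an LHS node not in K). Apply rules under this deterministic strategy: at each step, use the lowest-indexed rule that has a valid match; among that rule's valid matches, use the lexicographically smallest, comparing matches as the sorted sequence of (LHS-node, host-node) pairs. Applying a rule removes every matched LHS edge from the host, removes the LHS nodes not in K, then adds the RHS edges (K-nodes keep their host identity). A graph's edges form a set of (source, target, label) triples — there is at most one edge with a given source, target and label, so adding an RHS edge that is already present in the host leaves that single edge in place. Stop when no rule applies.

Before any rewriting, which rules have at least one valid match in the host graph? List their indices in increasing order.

Answer: [R1]

Derivation:
R0: no valid match — LHS pattern not found
R1: 4 valid matches — {0↦2, 1↦3, 2↦1}, {0↦2, 1↦5, 2↦1}, {0↦4, 1↦3, 2↦1} (+1 more)
R2: no valid match — LHS pattern not found
R3: no valid match — LHS pattern not found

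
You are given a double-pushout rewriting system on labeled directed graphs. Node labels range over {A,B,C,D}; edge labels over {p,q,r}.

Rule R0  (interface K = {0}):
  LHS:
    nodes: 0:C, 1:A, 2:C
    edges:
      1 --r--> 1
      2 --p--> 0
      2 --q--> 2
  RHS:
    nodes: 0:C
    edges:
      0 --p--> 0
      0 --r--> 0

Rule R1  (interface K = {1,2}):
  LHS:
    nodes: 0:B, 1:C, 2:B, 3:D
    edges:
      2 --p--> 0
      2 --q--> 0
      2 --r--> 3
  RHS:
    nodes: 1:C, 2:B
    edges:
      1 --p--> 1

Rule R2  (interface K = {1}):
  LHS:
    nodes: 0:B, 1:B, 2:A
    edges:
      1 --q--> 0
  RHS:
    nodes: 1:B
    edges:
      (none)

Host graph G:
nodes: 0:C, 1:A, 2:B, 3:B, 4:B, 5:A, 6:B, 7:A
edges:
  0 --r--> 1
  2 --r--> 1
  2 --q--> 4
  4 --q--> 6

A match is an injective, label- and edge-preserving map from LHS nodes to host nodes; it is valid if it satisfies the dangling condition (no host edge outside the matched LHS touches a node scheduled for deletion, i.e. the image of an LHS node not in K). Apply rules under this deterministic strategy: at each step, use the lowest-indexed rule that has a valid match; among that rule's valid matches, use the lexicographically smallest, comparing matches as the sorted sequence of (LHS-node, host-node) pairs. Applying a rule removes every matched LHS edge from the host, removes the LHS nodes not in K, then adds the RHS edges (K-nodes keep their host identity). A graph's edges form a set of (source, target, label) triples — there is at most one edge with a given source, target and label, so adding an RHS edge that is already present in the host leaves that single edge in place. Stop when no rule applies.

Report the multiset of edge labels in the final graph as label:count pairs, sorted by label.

Answer: r:2

Derivation:
[0] host  ⇒  8 nodes, 4 edges  {0-r->1 2-r->1 2-q->4 4-q->6}
[1] R2 @ {0↦6, 1↦4, 2↦5}  ⇒  6 nodes, 3 edges  {0-r->1 2-r->1 2-q->4}
[2] R2 @ {0↦4, 1↦2, 2↦7}  ⇒  4 nodes, 2 edges  {0-r->1 2-r->1}
normal form: no rule applies after step 2
NF edges: [(0, 1, 'r'), (2, 1, 'r')]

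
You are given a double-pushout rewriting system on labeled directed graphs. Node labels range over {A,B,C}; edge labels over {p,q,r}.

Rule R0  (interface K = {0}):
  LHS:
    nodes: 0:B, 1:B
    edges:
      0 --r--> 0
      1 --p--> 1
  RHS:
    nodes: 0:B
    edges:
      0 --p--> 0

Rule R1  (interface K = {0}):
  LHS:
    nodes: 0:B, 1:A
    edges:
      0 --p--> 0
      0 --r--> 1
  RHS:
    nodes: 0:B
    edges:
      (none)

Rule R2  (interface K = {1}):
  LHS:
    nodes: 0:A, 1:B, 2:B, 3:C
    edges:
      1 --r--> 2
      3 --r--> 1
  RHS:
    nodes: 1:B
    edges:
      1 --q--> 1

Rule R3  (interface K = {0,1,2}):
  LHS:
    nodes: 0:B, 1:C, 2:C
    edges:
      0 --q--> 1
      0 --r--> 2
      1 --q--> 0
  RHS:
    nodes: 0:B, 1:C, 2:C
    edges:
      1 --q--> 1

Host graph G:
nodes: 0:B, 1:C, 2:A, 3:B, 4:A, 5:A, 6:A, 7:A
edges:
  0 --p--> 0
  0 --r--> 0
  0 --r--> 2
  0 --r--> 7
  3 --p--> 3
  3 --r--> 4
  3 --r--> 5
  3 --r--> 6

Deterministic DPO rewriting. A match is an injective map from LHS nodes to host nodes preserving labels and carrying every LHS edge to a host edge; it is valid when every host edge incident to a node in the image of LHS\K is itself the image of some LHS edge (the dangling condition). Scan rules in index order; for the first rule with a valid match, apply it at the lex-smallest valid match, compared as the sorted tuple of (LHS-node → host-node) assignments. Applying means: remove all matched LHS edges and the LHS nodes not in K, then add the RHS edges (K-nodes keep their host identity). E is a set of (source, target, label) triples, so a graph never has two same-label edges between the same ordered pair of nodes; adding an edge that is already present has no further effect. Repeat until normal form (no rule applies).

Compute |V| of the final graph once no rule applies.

initial: |V|=8 |E|=8  E = 0-p->0 0-r->0 0-r->2 0-r->7 3-p->3 3-r->4 3-r->5 3-r->6
step 1: apply R1 at {0↦0, 1↦2}  → |V|=7 |E|=6  E = 0-r->0 0-r->7 3-p->3 3-r->4 3-r->5 3-r->6
step 2: apply R1 at {0↦3, 1↦4}  → |V|=6 |E|=4  E = 0-r->0 0-r->7 3-r->5 3-r->6
normal form: no rule applies after step 2
NF nodes: {0:B, 1:C, 3:B, 5:A, 6:A, 7:A}

Answer: 6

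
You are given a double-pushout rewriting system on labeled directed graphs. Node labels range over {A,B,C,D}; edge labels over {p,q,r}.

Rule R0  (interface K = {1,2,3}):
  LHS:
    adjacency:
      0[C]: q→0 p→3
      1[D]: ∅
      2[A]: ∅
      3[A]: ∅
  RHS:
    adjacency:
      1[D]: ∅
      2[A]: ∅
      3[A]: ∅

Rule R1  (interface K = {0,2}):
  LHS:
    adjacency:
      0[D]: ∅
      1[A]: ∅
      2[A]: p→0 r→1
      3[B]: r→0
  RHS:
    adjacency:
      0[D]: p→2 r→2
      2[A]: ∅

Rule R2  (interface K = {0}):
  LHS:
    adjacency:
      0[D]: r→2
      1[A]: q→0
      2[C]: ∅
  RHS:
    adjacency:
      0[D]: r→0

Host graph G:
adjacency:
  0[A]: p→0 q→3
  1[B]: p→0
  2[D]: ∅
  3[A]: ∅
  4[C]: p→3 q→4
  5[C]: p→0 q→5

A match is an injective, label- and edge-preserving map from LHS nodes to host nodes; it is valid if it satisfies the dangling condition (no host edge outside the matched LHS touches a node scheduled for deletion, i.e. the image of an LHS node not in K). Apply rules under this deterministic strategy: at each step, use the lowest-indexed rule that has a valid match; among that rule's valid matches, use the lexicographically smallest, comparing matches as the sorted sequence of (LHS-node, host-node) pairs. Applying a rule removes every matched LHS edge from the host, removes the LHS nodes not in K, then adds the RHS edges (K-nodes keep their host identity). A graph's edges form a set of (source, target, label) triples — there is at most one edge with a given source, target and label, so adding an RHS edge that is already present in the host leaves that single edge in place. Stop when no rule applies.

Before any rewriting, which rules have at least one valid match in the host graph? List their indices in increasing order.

Answer: [R0]

Derivation:
R0: 2 valid matches — {0↦4, 1↦2, 2↦0, 3↦3}, {0↦5, 1↦2, 2↦3, 3↦0}
R1: no valid match — LHS pattern not found
R2: no valid match — LHS pattern not found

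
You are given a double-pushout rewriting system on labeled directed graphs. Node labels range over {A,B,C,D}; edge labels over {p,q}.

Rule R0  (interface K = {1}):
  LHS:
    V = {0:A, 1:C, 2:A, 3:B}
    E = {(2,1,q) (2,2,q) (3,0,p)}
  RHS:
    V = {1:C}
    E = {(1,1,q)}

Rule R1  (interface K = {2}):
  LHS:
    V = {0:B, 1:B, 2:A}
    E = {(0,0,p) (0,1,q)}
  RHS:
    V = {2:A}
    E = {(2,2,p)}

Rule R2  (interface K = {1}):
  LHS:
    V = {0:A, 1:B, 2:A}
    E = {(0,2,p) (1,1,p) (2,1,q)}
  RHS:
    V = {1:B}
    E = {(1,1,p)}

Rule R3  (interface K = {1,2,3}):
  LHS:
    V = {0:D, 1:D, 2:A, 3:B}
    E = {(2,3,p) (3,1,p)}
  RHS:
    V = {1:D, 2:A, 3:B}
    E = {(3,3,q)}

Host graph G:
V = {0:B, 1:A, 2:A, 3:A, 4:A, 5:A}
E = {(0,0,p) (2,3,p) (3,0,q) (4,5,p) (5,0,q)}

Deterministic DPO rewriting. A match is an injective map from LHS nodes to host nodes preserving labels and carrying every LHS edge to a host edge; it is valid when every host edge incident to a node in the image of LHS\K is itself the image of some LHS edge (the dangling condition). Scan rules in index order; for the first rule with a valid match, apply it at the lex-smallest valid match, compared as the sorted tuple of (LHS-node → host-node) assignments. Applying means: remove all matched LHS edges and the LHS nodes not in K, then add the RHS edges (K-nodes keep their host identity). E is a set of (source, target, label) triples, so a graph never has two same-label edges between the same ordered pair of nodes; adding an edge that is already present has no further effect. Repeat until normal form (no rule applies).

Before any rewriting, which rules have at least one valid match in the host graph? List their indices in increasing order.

R0: no valid match — LHS pattern not found
R1: no valid match — LHS pattern not found
R2: 2 valid matches — {0↦2, 1↦0, 2↦3}, {0↦4, 1↦0, 2↦5}
R3: no valid match — LHS pattern not found

Answer: [R2]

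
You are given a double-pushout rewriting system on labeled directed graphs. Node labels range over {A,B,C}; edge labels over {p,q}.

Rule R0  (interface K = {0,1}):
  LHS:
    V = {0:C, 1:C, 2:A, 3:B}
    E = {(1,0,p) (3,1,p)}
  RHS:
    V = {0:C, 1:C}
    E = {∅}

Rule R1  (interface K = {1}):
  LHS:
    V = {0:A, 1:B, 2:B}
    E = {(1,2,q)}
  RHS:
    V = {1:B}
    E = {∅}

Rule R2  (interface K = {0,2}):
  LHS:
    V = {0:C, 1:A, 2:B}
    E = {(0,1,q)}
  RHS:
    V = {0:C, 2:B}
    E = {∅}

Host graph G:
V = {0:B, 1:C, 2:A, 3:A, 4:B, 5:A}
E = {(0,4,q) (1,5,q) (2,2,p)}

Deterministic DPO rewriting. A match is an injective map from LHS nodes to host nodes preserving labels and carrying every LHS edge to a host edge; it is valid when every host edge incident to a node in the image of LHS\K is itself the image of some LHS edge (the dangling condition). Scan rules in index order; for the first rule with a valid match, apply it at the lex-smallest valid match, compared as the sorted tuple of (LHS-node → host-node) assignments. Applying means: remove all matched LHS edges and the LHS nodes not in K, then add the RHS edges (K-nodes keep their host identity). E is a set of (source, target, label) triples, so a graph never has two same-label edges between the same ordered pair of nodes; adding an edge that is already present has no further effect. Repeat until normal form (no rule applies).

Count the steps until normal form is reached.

start.  V:6 E:3  edges: 0-q->4 1-q->5 2-p->2
1. fire R1 via {0↦3, 1↦0, 2↦4}  →  V:4 E:2  edges: 1-q->5 2-p->2
2. fire R2 via {0↦1, 1↦5, 2↦0}  →  V:3 E:1  edges: 2-p->2
normal form: no rule applies after step 2

Answer: 2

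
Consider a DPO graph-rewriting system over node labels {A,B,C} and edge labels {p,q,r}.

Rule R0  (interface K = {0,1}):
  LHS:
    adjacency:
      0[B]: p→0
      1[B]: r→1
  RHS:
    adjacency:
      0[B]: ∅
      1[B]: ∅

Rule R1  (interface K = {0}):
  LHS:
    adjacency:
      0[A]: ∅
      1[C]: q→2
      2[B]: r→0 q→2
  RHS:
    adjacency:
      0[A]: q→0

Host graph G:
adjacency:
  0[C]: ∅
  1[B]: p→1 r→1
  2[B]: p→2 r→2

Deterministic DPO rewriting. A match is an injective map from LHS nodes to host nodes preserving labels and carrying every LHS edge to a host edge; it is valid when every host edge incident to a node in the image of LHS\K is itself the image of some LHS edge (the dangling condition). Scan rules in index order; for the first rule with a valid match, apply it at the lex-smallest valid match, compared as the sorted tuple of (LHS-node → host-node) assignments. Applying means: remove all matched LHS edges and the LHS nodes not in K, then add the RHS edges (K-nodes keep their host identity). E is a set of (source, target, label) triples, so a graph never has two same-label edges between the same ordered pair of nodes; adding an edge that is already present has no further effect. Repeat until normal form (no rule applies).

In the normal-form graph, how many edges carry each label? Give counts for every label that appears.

Answer: (no edges)

Rewrite trace:
initial: |V|=3 |E|=4  E = 1-p->1 1-r->1 2-p->2 2-r->2
step 1: apply R0 at {0↦1, 1↦2}  → |V|=3 |E|=2  E = 1-r->1 2-p->2
step 2: apply R0 at {0↦2, 1↦1}  → |V|=3 |E|=0  E = ∅
normal form: no rule applies after step 2
NF edges: []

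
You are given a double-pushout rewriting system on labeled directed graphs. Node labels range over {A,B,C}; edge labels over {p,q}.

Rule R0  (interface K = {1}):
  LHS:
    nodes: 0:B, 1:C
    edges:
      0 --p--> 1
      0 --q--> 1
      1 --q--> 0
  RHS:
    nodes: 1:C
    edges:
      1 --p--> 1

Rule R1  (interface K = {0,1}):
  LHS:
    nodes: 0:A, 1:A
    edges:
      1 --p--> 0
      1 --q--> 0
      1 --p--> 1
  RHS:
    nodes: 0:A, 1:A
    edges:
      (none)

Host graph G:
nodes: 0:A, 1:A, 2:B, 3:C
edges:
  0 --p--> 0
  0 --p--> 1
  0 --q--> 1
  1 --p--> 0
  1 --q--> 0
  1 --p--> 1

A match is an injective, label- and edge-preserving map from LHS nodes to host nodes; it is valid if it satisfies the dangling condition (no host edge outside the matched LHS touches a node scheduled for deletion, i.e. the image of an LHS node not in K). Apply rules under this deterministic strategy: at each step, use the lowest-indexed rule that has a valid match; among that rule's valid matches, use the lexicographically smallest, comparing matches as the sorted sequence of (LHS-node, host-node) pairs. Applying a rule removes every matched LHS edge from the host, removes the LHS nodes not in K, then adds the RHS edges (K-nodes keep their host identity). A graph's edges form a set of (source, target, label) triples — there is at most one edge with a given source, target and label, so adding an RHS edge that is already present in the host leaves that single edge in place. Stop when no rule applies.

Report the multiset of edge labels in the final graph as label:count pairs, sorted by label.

Answer: (no edges)

Steps:
initial: |V|=4 |E|=6  E = 0-p->0 0-p->1 0-q->1 1-p->0 1-q->0 1-p->1
step 1: apply R1 at {0↦0, 1↦1}  → |V|=4 |E|=3  E = 0-p->0 0-p->1 0-q->1
step 2: apply R1 at {0↦1, 1↦0}  → |V|=4 |E|=0  E = ∅
final graph: no rule applies after step 2
NF edges: []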